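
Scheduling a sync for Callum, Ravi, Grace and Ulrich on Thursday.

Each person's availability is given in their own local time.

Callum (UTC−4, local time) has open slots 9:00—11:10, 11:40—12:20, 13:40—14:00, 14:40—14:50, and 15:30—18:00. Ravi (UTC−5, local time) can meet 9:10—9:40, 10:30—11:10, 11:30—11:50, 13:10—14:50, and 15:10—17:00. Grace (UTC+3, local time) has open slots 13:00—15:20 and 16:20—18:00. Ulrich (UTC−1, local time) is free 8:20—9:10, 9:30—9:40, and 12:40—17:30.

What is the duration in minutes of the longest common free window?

Callum → UTC: 13:00–15:10, 15:40–16:20, 17:40–18:00, 18:40–18:50, 19:30–22:00.
Ravi → UTC: 14:10–14:40, 15:30–16:10, 16:30–16:50, 18:10–19:50, 20:10–22:00.
Grace → UTC: 10:00–12:20, 13:20–15:00.
Ulrich → UTC: 09:20–10:10, 10:30–10:40, 13:40–18:30.
Callum ∩ Ravi: 14:10–14:40, 15:40–16:10, 18:40–18:50, 19:30–19:50, 20:10–22:00.
Callum ∩ Ravi ∩ Grace: 14:10–14:40.
Callum ∩ Ravi ∩ Grace ∩ Ulrich: 14:10–14:40.
Single common window of 30 minutes.

30 minutes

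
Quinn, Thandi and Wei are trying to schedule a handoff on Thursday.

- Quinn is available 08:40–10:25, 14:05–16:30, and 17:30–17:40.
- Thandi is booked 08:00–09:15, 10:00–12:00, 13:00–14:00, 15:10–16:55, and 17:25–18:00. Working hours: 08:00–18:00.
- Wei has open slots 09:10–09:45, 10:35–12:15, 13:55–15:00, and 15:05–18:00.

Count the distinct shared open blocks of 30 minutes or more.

2

Thandi free within 08:00–18:00: 09:15–10:00, 12:00–13:00, 14:00–15:10, 16:55–17:25.
Quinn ∩ Thandi: 09:15–10:00, 14:05–15:10.
Quinn ∩ Thandi ∩ Wei: 09:15–09:45, 14:05–15:00, 15:05–15:10.
Windows ≥ 30 min: 09:15–09:45, 14:05–15:00.
That's 2 windows.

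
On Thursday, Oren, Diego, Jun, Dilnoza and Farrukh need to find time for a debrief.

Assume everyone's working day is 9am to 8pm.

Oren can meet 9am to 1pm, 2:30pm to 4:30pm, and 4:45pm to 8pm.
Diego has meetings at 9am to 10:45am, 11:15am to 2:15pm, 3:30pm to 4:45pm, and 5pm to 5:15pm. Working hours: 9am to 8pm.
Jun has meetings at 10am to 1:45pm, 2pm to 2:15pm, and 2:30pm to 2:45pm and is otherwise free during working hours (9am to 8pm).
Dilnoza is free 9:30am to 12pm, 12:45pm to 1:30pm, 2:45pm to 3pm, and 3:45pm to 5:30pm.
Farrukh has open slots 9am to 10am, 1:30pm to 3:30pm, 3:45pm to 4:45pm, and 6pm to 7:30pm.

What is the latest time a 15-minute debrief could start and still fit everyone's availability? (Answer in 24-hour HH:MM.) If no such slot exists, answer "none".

14:45

Diego free within 09:00–20:00: 10:45–11:15, 14:15–15:30, 16:45–17:00, 17:15–20:00.
Jun free within 09:00–20:00: 09:00–10:00, 13:45–14:00, 14:15–14:30, 14:45–20:00.
Oren ∩ Diego: 10:45–11:15, 14:30–15:30, 16:45–17:00, 17:15–20:00.
Oren ∩ Diego ∩ Jun: 14:45–15:30, 16:45–17:00, 17:15–20:00.
Oren ∩ Diego ∩ Jun ∩ Dilnoza: 14:45–15:00, 16:45–17:00, 17:15–17:30.
Oren ∩ Diego ∩ Jun ∩ Dilnoza ∩ Farrukh: 14:45–15:00.
Windows ≥ 15 min: 14:45–15:00.
Latest start in the last window 14:45–15:00 is 15:00 − 15 min = 14:45.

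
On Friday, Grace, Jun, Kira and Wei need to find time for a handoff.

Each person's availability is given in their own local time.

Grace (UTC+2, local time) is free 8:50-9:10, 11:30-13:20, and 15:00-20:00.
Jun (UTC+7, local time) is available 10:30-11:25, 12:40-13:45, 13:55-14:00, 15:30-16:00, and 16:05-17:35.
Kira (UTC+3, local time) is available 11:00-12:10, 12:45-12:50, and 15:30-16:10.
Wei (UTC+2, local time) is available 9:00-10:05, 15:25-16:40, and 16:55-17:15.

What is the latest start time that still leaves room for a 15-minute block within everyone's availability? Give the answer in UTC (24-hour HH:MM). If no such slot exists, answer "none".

none

Grace → UTC: 06:50–07:10, 09:30–11:20, 13:00–18:00.
Jun → UTC: 03:30–04:25, 05:40–06:45, 06:55–07:00, 08:30–09:00, 09:05–10:35.
Kira → UTC: 08:00–09:10, 09:45–09:50, 12:30–13:10.
Wei → UTC: 07:00–08:05, 13:25–14:40, 14:55–15:15.
Grace ∩ Jun: 06:55–07:00, 09:30–10:35.
Grace ∩ Jun ∩ Kira: 09:45–09:50.
Grace ∩ Jun ∩ Kira ∩ Wei: (none).
Windows ≥ 15 min: (none).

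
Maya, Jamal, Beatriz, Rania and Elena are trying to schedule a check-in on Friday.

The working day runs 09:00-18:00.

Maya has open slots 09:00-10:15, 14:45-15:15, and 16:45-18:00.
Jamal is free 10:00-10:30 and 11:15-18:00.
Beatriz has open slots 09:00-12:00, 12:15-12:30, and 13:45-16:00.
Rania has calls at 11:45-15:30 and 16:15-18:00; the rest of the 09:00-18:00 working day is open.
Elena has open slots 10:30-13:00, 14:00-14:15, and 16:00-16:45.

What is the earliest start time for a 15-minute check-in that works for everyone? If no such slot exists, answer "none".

Rania free within 09:00–18:00: 09:00–11:45, 15:30–16:15.
Maya ∩ Jamal: 10:00–10:15, 14:45–15:15, 16:45–18:00.
Maya ∩ Jamal ∩ Beatriz: 10:00–10:15, 14:45–15:15.
Maya ∩ Jamal ∩ Beatriz ∩ Rania: 10:00–10:15.
Maya ∩ Jamal ∩ Beatriz ∩ Rania ∩ Elena: (none).
Windows ≥ 15 min: (none).

none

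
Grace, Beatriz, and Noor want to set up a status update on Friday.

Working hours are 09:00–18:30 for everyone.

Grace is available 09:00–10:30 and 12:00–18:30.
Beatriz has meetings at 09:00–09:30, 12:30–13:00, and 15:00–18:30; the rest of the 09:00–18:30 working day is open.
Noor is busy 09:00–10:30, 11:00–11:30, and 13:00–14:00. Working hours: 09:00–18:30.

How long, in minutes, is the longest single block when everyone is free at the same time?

Beatriz free within 09:00–18:30: 09:30–12:30, 13:00–15:00.
Noor free within 09:00–18:30: 10:30–11:00, 11:30–13:00, 14:00–18:30.
Grace ∩ Beatriz: 09:30–10:30, 12:00–12:30, 13:00–15:00.
Grace ∩ Beatriz ∩ Noor: 12:00–12:30, 14:00–15:00.
Common window lengths: 30, 60 min; longest is 60.

60 minutes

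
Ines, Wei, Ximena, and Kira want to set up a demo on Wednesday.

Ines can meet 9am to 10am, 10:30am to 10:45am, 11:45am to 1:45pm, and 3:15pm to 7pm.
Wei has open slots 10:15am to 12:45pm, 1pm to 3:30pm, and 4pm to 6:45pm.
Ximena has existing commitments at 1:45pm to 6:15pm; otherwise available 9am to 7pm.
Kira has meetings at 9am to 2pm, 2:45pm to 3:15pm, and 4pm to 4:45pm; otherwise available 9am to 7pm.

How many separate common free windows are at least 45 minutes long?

0

Ximena free within 09:00–19:00: 09:00–13:45, 18:15–19:00.
Kira free within 09:00–19:00: 14:00–14:45, 15:15–16:00, 16:45–19:00.
Ines ∩ Wei: 10:30–10:45, 11:45–12:45, 13:00–13:45, 15:15–15:30, 16:00–18:45.
Ines ∩ Wei ∩ Ximena: 10:30–10:45, 11:45–12:45, 13:00–13:45, 18:15–18:45.
Ines ∩ Wei ∩ Ximena ∩ Kira: 18:15–18:45.
Windows ≥ 45 min: (none).
That's 0 windows.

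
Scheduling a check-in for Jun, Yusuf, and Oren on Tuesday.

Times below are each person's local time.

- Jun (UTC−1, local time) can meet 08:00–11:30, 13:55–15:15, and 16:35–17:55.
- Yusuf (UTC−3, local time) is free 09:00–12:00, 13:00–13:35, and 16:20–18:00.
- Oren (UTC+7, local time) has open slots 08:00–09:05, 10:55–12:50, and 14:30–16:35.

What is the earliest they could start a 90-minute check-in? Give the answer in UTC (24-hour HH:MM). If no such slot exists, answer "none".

none

Jun → UTC: 09:00–12:30, 14:55–16:15, 17:35–18:55.
Yusuf → UTC: 12:00–15:00, 16:00–16:35, 19:20–21:00.
Oren → UTC: 01:00–02:05, 03:55–05:50, 07:30–09:35.
Jun ∩ Yusuf: 12:00–12:30, 14:55–15:00, 16:00–16:15.
Jun ∩ Yusuf ∩ Oren: (none).
Windows ≥ 90 min: (none).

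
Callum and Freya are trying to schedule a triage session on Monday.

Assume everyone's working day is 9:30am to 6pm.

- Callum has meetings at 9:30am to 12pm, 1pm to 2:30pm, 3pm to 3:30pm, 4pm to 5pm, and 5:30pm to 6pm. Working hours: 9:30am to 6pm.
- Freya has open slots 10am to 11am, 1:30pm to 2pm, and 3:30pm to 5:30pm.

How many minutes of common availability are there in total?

Callum free within 09:30–18:00: 12:00–13:00, 14:30–15:00, 15:30–16:00, 17:00–17:30.
Callum ∩ Freya: 15:30–16:00, 17:00–17:30.
Total common minutes: 30 + 30 = 60.

60 minutes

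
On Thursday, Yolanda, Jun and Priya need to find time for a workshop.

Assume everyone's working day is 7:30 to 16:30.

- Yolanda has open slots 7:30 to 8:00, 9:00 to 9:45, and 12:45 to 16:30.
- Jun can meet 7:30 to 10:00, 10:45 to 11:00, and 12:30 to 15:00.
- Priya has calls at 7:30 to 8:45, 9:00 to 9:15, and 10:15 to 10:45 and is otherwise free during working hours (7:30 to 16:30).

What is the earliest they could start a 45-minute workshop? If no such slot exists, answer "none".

Priya free within 07:30–16:30: 08:45–09:00, 09:15–10:15, 10:45–16:30.
Yolanda ∩ Jun: 07:30–08:00, 09:00–09:45, 12:45–15:00.
Yolanda ∩ Jun ∩ Priya: 09:15–09:45, 12:45–15:00.
Windows ≥ 45 min: 12:45–15:00.
Earliest such window starts at 12:45.

12:45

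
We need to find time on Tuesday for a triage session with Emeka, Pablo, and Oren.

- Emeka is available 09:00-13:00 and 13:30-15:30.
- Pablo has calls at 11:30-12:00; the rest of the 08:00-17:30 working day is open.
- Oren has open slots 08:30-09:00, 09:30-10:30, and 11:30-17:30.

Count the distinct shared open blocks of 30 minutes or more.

Pablo free within 08:00–17:30: 08:00–11:30, 12:00–17:30.
Emeka ∩ Pablo: 09:00–11:30, 12:00–13:00, 13:30–15:30.
Emeka ∩ Pablo ∩ Oren: 09:30–10:30, 12:00–13:00, 13:30–15:30.
Windows ≥ 30 min: 09:30–10:30, 12:00–13:00, 13:30–15:30.
That's 3 windows.

3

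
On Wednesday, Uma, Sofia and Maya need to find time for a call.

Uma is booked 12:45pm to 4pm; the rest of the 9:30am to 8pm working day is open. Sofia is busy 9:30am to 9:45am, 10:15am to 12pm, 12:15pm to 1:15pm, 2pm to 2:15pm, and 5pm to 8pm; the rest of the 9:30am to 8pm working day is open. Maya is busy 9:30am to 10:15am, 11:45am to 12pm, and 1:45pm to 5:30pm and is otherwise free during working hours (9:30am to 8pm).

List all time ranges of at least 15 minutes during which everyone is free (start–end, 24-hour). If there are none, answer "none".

Uma free within 09:30–20:00: 09:30–12:45, 16:00–20:00.
Sofia free within 09:30–20:00: 09:45–10:15, 12:00–12:15, 13:15–14:00, 14:15–17:00.
Maya free within 09:30–20:00: 10:15–11:45, 12:00–13:45, 17:30–20:00.
Uma ∩ Sofia: 09:45–10:15, 12:00–12:15, 16:00–17:00.
Uma ∩ Sofia ∩ Maya: 12:00–12:15.
Windows ≥ 15 min: 12:00–12:15.

12:00–12:15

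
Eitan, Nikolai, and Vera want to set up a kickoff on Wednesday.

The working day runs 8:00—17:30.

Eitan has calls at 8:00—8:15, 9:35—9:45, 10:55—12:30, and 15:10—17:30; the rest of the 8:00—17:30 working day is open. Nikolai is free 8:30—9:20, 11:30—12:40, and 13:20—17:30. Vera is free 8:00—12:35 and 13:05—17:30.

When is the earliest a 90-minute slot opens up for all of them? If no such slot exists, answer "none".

13:20

Eitan free within 08:00–17:30: 08:15–09:35, 09:45–10:55, 12:30–15:10.
Eitan ∩ Nikolai: 08:30–09:20, 12:30–12:40, 13:20–15:10.
Eitan ∩ Nikolai ∩ Vera: 08:30–09:20, 12:30–12:35, 13:20–15:10.
Windows ≥ 90 min: 13:20–15:10.
Earliest such window starts at 13:20.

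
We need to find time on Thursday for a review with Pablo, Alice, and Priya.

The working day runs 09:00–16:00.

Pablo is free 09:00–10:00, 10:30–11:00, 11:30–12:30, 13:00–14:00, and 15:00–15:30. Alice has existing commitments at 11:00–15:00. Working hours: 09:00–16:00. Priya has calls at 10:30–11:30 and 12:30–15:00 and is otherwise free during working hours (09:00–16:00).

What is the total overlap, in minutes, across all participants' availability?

90 minutes

Alice free within 09:00–16:00: 09:00–11:00, 15:00–16:00.
Priya free within 09:00–16:00: 09:00–10:30, 11:30–12:30, 15:00–16:00.
Pablo ∩ Alice: 09:00–10:00, 10:30–11:00, 15:00–15:30.
Pablo ∩ Alice ∩ Priya: 09:00–10:00, 15:00–15:30.
Total common minutes: 60 + 30 = 90.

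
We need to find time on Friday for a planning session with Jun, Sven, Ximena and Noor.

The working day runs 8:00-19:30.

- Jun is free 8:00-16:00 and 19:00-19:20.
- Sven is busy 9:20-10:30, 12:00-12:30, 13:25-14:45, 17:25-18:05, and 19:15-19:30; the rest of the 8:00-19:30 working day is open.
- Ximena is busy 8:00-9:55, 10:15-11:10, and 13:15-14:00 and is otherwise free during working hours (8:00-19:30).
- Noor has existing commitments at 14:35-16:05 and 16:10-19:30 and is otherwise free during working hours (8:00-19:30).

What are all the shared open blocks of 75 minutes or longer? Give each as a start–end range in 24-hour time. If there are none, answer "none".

none

Sven free within 08:00–19:30: 08:00–09:20, 10:30–12:00, 12:30–13:25, 14:45–17:25, 18:05–19:15.
Ximena free within 08:00–19:30: 09:55–10:15, 11:10–13:15, 14:00–19:30.
Noor free within 08:00–19:30: 08:00–14:35, 16:05–16:10.
Jun ∩ Sven: 08:00–09:20, 10:30–12:00, 12:30–13:25, 14:45–16:00, 19:00–19:15.
Jun ∩ Sven ∩ Ximena: 11:10–12:00, 12:30–13:15, 14:45–16:00, 19:00–19:15.
Jun ∩ Sven ∩ Ximena ∩ Noor: 11:10–12:00, 12:30–13:15.
Windows ≥ 75 min: (none).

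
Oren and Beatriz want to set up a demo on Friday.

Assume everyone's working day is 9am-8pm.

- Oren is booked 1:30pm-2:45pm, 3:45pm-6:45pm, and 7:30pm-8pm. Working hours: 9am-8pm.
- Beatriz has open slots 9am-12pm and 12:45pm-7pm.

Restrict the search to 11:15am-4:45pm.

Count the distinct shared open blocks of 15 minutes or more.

Oren free within 09:00–20:00: 09:00–13:30, 14:45–15:45, 18:45–19:30.
Oren ∩ Beatriz: 09:00–12:00, 12:45–13:30, 14:45–15:45, 18:45–19:00.
Restricted to 11:15–16:45: 11:15–12:00, 12:45–13:30, 14:45–15:45.
Windows ≥ 15 min: 11:15–12:00, 12:45–13:30, 14:45–15:45.
That's 3 windows.

3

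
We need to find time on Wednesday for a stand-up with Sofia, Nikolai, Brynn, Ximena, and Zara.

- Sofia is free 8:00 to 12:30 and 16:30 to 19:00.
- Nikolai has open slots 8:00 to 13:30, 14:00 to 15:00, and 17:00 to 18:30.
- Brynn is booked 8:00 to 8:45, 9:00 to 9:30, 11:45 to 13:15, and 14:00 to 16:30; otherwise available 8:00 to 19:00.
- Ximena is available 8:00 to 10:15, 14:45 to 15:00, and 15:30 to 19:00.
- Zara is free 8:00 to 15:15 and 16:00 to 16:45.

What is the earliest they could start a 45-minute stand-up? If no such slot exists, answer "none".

Brynn free within 08:00–19:00: 08:45–09:00, 09:30–11:45, 13:15–14:00, 16:30–19:00.
Sofia ∩ Nikolai: 08:00–12:30, 17:00–18:30.
Sofia ∩ Nikolai ∩ Brynn: 08:45–09:00, 09:30–11:45, 17:00–18:30.
Sofia ∩ Nikolai ∩ Brynn ∩ Ximena: 08:45–09:00, 09:30–10:15, 17:00–18:30.
Sofia ∩ Nikolai ∩ Brynn ∩ Ximena ∩ Zara: 08:45–09:00, 09:30–10:15.
Windows ≥ 45 min: 09:30–10:15.
Earliest such window starts at 09:30.

09:30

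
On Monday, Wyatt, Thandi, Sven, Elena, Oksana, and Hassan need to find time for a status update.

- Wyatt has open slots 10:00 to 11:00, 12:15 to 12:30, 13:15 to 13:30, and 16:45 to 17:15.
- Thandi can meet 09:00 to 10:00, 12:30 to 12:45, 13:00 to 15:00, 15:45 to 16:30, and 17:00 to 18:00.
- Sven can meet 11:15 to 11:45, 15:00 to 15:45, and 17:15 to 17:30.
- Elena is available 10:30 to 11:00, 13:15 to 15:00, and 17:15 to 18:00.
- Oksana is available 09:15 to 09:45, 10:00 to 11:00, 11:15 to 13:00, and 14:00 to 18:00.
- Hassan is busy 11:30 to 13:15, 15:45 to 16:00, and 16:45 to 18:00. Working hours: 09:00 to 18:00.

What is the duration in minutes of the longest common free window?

0 minutes

Hassan free within 09:00–18:00: 09:00–11:30, 13:15–15:45, 16:00–16:45.
Wyatt ∩ Thandi: 13:15–13:30, 17:00–17:15.
Wyatt ∩ Thandi ∩ Sven: (none).
Wyatt ∩ Thandi ∩ Sven ∩ Elena: (none).
Wyatt ∩ Thandi ∩ Sven ∩ Elena ∩ Oksana: (none).
Wyatt ∩ Thandi ∩ Sven ∩ Elena ∩ Oksana ∩ Hassan: (none).
No common window.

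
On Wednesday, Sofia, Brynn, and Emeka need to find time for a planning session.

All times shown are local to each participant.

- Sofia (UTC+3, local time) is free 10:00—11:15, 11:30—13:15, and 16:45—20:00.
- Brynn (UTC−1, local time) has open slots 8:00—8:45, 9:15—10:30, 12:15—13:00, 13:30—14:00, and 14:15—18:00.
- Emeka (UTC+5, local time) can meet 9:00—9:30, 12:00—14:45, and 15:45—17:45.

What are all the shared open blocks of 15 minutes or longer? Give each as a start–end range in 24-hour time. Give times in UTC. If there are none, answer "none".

09:00–09:45

Sofia → UTC: 07:00–08:15, 08:30–10:15, 13:45–17:00.
Brynn → UTC: 09:00–09:45, 10:15–11:30, 13:15–14:00, 14:30–15:00, 15:15–19:00.
Emeka → UTC: 04:00–04:30, 07:00–09:45, 10:45–12:45.
Sofia ∩ Brynn: 09:00–09:45, 13:45–14:00, 14:30–15:00, 15:15–17:00.
Sofia ∩ Brynn ∩ Emeka: 09:00–09:45.
Windows ≥ 15 min: 09:00–09:45.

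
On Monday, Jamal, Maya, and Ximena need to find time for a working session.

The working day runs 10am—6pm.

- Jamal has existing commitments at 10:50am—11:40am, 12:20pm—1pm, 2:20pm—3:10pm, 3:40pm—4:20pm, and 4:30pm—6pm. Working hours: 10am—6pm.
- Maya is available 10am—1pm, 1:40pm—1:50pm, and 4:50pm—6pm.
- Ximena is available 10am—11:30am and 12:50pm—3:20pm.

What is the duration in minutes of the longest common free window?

Jamal free within 10:00–18:00: 10:00–10:50, 11:40–12:20, 13:00–14:20, 15:10–15:40, 16:20–16:30.
Jamal ∩ Maya: 10:00–10:50, 11:40–12:20, 13:40–13:50.
Jamal ∩ Maya ∩ Ximena: 10:00–10:50, 13:40–13:50.
Common window lengths: 50, 10 min; longest is 50.

50 minutes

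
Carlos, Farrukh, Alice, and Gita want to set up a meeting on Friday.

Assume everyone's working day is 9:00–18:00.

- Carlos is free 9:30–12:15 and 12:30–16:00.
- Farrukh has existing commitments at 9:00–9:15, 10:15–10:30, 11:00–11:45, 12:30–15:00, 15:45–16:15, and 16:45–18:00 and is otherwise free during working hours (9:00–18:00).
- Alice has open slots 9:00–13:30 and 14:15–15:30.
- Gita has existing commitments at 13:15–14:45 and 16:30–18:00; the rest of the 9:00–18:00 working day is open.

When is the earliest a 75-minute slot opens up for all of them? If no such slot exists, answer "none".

Farrukh free within 09:00–18:00: 09:15–10:15, 10:30–11:00, 11:45–12:30, 15:00–15:45, 16:15–16:45.
Gita free within 09:00–18:00: 09:00–13:15, 14:45–16:30.
Carlos ∩ Farrukh: 09:30–10:15, 10:30–11:00, 11:45–12:15, 15:00–15:45.
Carlos ∩ Farrukh ∩ Alice: 09:30–10:15, 10:30–11:00, 11:45–12:15, 15:00–15:30.
Carlos ∩ Farrukh ∩ Alice ∩ Gita: 09:30–10:15, 10:30–11:00, 11:45–12:15, 15:00–15:30.
Windows ≥ 75 min: (none).

none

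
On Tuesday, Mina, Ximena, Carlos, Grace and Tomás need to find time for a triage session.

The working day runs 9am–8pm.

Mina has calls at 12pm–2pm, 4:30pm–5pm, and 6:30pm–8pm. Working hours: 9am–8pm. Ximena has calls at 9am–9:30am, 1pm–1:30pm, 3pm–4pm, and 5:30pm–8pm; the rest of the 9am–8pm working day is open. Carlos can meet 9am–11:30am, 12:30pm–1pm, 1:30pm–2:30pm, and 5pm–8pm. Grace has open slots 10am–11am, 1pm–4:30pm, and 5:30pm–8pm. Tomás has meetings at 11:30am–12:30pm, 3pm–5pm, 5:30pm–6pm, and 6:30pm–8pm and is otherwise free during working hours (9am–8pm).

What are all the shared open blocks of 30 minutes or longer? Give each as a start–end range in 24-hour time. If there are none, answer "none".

10:00–11:00, 14:00–14:30

Mina free within 09:00–20:00: 09:00–12:00, 14:00–16:30, 17:00–18:30.
Ximena free within 09:00–20:00: 09:30–13:00, 13:30–15:00, 16:00–17:30.
Tomás free within 09:00–20:00: 09:00–11:30, 12:30–15:00, 17:00–17:30, 18:00–18:30.
Mina ∩ Ximena: 09:30–12:00, 14:00–15:00, 16:00–16:30, 17:00–17:30.
Mina ∩ Ximena ∩ Carlos: 09:30–11:30, 14:00–14:30, 17:00–17:30.
Mina ∩ Ximena ∩ Carlos ∩ Grace: 10:00–11:00, 14:00–14:30.
Mina ∩ Ximena ∩ Carlos ∩ Grace ∩ Tomás: 10:00–11:00, 14:00–14:30.
Windows ≥ 30 min: 10:00–11:00, 14:00–14:30.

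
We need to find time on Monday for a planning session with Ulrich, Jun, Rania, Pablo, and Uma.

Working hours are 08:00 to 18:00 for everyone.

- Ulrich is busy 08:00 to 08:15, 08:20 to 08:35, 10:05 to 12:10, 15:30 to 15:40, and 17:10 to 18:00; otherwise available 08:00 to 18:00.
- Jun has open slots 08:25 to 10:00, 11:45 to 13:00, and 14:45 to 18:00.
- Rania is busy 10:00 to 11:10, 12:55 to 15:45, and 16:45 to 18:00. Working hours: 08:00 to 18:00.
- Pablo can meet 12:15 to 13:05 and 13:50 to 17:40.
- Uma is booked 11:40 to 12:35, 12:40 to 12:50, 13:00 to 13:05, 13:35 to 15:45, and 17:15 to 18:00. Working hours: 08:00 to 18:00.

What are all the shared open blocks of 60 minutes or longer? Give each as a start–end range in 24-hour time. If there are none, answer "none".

Ulrich free within 08:00–18:00: 08:15–08:20, 08:35–10:05, 12:10–15:30, 15:40–17:10.
Rania free within 08:00–18:00: 08:00–10:00, 11:10–12:55, 15:45–16:45.
Uma free within 08:00–18:00: 08:00–11:40, 12:35–12:40, 12:50–13:00, 13:05–13:35, 15:45–17:15.
Ulrich ∩ Jun: 08:35–10:00, 12:10–13:00, 14:45–15:30, 15:40–17:10.
Ulrich ∩ Jun ∩ Rania: 08:35–10:00, 12:10–12:55, 15:45–16:45.
Ulrich ∩ Jun ∩ Rania ∩ Pablo: 12:15–12:55, 15:45–16:45.
Ulrich ∩ Jun ∩ Rania ∩ Pablo ∩ Uma: 12:35–12:40, 12:50–12:55, 15:45–16:45.
Windows ≥ 60 min: 15:45–16:45.

15:45–16:45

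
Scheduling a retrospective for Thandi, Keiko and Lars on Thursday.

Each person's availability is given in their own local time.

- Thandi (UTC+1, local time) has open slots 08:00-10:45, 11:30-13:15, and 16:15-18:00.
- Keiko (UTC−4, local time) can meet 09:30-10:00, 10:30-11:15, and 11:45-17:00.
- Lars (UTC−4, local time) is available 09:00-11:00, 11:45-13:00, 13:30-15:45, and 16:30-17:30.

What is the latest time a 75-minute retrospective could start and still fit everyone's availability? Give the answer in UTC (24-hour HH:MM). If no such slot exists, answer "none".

15:45

Thandi → UTC: 07:00–09:45, 10:30–12:15, 15:15–17:00.
Keiko → UTC: 13:30–14:00, 14:30–15:15, 15:45–21:00.
Lars → UTC: 13:00–15:00, 15:45–17:00, 17:30–19:45, 20:30–21:30.
Thandi ∩ Keiko: 15:45–17:00.
Thandi ∩ Keiko ∩ Lars: 15:45–17:00.
Windows ≥ 75 min: 15:45–17:00.
Latest start in the last window 15:45–17:00 is 17:00 − 75 min = 15:45.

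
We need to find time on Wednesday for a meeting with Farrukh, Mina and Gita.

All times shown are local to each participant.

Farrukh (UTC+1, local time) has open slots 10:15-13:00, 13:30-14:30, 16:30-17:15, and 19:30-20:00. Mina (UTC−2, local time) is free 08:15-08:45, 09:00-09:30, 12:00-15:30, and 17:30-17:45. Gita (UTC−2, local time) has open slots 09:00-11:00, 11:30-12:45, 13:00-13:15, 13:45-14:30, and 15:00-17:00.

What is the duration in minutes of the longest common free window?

30 minutes

Farrukh → UTC: 09:15–12:00, 12:30–13:30, 15:30–16:15, 18:30–19:00.
Mina → UTC: 10:15–10:45, 11:00–11:30, 14:00–17:30, 19:30–19:45.
Gita → UTC: 11:00–13:00, 13:30–14:45, 15:00–15:15, 15:45–16:30, 17:00–19:00.
Farrukh ∩ Mina: 10:15–10:45, 11:00–11:30, 15:30–16:15.
Farrukh ∩ Mina ∩ Gita: 11:00–11:30, 15:45–16:15.
Common window lengths: 30, 30 min; longest is 30.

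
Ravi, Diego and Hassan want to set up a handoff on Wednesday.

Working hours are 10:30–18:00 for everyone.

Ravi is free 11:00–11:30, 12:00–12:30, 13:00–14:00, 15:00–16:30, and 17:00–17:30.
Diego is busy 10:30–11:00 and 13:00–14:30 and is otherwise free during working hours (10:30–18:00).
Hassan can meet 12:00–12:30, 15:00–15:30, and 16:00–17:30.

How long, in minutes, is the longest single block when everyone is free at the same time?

30 minutes

Diego free within 10:30–18:00: 11:00–13:00, 14:30–18:00.
Ravi ∩ Diego: 11:00–11:30, 12:00–12:30, 15:00–16:30, 17:00–17:30.
Ravi ∩ Diego ∩ Hassan: 12:00–12:30, 15:00–15:30, 16:00–16:30, 17:00–17:30.
Common window lengths: 30, 30, 30, 30 min; longest is 30.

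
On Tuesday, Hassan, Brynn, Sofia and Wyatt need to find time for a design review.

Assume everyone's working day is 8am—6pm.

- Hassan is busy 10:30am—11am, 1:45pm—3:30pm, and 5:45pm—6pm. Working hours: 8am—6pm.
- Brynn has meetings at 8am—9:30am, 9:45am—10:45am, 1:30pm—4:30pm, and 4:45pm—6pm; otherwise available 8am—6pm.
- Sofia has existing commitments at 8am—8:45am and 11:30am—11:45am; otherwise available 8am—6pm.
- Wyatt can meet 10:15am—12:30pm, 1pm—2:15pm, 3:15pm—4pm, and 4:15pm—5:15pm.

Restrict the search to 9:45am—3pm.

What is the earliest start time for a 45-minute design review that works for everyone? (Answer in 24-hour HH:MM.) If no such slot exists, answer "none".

11:45

Hassan free within 08:00–18:00: 08:00–10:30, 11:00–13:45, 15:30–17:45.
Brynn free within 08:00–18:00: 09:30–09:45, 10:45–13:30, 16:30–16:45.
Sofia free within 08:00–18:00: 08:45–11:30, 11:45–18:00.
Hassan ∩ Brynn: 09:30–09:45, 11:00–13:30, 16:30–16:45.
Hassan ∩ Brynn ∩ Sofia: 09:30–09:45, 11:00–11:30, 11:45–13:30, 16:30–16:45.
Hassan ∩ Brynn ∩ Sofia ∩ Wyatt: 11:00–11:30, 11:45–12:30, 13:00–13:30, 16:30–16:45.
Restricted to 09:45–15:00: 11:00–11:30, 11:45–12:30, 13:00–13:30.
Windows ≥ 45 min: 11:45–12:30.
Earliest such window starts at 11:45.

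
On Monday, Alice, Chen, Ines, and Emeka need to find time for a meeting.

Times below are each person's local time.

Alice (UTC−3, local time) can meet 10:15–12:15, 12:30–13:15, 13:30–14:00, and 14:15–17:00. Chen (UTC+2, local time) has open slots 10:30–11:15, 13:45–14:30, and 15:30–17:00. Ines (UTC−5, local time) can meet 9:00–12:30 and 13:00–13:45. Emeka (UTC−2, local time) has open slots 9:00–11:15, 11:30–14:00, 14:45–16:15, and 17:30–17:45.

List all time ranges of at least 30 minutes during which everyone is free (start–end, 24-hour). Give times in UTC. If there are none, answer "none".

14:00–15:00

Alice → UTC: 13:15–15:15, 15:30–16:15, 16:30–17:00, 17:15–20:00.
Chen → UTC: 08:30–09:15, 11:45–12:30, 13:30–15:00.
Ines → UTC: 14:00–17:30, 18:00–18:45.
Emeka → UTC: 11:00–13:15, 13:30–16:00, 16:45–18:15, 19:30–19:45.
Alice ∩ Chen: 13:30–15:00.
Alice ∩ Chen ∩ Ines: 14:00–15:00.
Alice ∩ Chen ∩ Ines ∩ Emeka: 14:00–15:00.
Windows ≥ 30 min: 14:00–15:00.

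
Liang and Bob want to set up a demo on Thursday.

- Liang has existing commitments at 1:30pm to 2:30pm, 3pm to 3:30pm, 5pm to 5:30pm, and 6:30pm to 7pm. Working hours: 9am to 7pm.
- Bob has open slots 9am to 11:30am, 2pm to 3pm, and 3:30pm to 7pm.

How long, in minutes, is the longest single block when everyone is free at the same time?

Liang free within 09:00–19:00: 09:00–13:30, 14:30–15:00, 15:30–17:00, 17:30–18:30.
Liang ∩ Bob: 09:00–11:30, 14:30–15:00, 15:30–17:00, 17:30–18:30.
Common window lengths: 150, 30, 90, 60 min; longest is 150.

150 minutes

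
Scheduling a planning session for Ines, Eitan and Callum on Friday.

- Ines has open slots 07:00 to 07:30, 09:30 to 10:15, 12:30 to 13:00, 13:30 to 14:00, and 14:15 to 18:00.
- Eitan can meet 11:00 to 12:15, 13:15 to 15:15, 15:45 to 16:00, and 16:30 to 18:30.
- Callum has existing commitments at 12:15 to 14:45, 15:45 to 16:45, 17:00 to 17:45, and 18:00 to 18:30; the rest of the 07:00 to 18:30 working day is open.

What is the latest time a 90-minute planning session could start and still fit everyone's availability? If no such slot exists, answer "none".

none

Callum free within 07:00–18:30: 07:00–12:15, 14:45–15:45, 16:45–17:00, 17:45–18:00.
Ines ∩ Eitan: 13:30–14:00, 14:15–15:15, 15:45–16:00, 16:30–18:00.
Ines ∩ Eitan ∩ Callum: 14:45–15:15, 16:45–17:00, 17:45–18:00.
Windows ≥ 90 min: (none).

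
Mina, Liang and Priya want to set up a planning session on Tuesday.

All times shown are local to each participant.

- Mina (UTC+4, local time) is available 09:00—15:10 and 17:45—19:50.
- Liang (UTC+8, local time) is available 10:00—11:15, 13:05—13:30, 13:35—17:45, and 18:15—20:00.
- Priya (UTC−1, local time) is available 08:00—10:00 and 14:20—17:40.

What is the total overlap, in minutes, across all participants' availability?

Mina → UTC: 05:00–11:10, 13:45–15:50.
Liang → UTC: 02:00–03:15, 05:05–05:30, 05:35–09:45, 10:15–12:00.
Priya → UTC: 09:00–11:00, 15:20–18:40.
Mina ∩ Liang: 05:05–05:30, 05:35–09:45, 10:15–11:10.
Mina ∩ Liang ∩ Priya: 09:00–09:45, 10:15–11:00.
Total common minutes: 45 + 45 = 90.

90 minutes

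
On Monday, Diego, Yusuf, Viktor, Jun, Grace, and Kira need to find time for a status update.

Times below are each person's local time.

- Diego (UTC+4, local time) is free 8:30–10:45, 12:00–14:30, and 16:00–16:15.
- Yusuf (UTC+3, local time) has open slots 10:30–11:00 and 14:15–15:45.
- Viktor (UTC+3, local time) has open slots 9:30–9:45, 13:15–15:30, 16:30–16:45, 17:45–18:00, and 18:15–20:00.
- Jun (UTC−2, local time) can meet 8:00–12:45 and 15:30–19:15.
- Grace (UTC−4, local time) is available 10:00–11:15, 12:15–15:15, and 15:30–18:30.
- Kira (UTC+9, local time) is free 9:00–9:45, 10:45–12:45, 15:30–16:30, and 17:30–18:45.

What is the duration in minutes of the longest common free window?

Diego → UTC: 04:30–06:45, 08:00–10:30, 12:00–12:15.
Yusuf → UTC: 07:30–08:00, 11:15–12:45.
Viktor → UTC: 06:30–06:45, 10:15–12:30, 13:30–13:45, 14:45–15:00, 15:15–17:00.
Jun → UTC: 10:00–14:45, 17:30–21:15.
Grace → UTC: 14:00–15:15, 16:15–19:15, 19:30–22:30.
Kira → UTC: 00:00–00:45, 01:45–03:45, 06:30–07:30, 08:30–09:45.
Diego ∩ Yusuf: 12:00–12:15.
Diego ∩ Yusuf ∩ Viktor: 12:00–12:15.
Diego ∩ Yusuf ∩ Viktor ∩ Jun: 12:00–12:15.
Diego ∩ Yusuf ∩ Viktor ∩ Jun ∩ Grace: (none).
Diego ∩ Yusuf ∩ Viktor ∩ Jun ∩ Grace ∩ Kira: (none).
No common window.

0 minutes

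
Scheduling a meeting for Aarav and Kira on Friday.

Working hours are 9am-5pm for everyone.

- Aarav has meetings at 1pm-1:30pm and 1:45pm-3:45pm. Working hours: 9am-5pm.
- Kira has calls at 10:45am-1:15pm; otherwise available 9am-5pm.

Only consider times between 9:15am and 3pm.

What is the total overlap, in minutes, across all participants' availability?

105 minutes

Aarav free within 09:00–17:00: 09:00–13:00, 13:30–13:45, 15:45–17:00.
Kira free within 09:00–17:00: 09:00–10:45, 13:15–17:00.
Aarav ∩ Kira: 09:00–10:45, 13:30–13:45, 15:45–17:00.
Restricted to 09:15–15:00: 09:15–10:45, 13:30–13:45.
Total common minutes: 90 + 15 = 105.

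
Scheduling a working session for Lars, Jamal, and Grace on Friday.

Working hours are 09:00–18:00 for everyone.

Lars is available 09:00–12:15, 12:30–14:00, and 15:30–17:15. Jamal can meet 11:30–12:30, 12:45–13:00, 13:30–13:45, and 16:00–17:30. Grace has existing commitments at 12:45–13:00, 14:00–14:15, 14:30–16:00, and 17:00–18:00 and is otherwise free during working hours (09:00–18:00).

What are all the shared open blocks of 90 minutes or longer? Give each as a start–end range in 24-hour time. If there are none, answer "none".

Grace free within 09:00–18:00: 09:00–12:45, 13:00–14:00, 14:15–14:30, 16:00–17:00.
Lars ∩ Jamal: 11:30–12:15, 12:45–13:00, 13:30–13:45, 16:00–17:15.
Lars ∩ Jamal ∩ Grace: 11:30–12:15, 13:30–13:45, 16:00–17:00.
Windows ≥ 90 min: (none).

none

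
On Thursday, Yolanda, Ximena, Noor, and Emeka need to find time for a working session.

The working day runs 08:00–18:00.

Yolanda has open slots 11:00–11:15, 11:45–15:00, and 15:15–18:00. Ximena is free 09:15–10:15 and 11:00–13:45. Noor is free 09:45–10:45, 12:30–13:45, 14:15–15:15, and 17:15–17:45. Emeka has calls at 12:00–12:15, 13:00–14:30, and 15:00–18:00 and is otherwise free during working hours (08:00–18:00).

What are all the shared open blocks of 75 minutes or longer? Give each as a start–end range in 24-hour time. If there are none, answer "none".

none

Emeka free within 08:00–18:00: 08:00–12:00, 12:15–13:00, 14:30–15:00.
Yolanda ∩ Ximena: 11:00–11:15, 11:45–13:45.
Yolanda ∩ Ximena ∩ Noor: 12:30–13:45.
Yolanda ∩ Ximena ∩ Noor ∩ Emeka: 12:30–13:00.
Windows ≥ 75 min: (none).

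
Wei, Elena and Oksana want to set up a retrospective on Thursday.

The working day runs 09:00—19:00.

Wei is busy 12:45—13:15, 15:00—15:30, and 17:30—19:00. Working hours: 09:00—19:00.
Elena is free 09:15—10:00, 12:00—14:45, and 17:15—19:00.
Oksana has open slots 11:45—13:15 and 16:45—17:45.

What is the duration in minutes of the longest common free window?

45 minutes

Wei free within 09:00–19:00: 09:00–12:45, 13:15–15:00, 15:30–17:30.
Wei ∩ Elena: 09:15–10:00, 12:00–12:45, 13:15–14:45, 17:15–17:30.
Wei ∩ Elena ∩ Oksana: 12:00–12:45, 17:15–17:30.
Common window lengths: 45, 15 min; longest is 45.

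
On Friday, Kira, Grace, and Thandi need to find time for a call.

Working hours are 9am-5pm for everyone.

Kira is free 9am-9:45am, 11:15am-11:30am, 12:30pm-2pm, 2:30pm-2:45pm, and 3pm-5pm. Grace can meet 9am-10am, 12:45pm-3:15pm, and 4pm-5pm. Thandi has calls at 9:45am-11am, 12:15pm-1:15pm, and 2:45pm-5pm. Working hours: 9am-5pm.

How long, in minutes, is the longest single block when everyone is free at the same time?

45 minutes

Thandi free within 09:00–17:00: 09:00–09:45, 11:00–12:15, 13:15–14:45.
Kira ∩ Grace: 09:00–09:45, 12:45–14:00, 14:30–14:45, 15:00–15:15, 16:00–17:00.
Kira ∩ Grace ∩ Thandi: 09:00–09:45, 13:15–14:00, 14:30–14:45.
Common window lengths: 45, 45, 15 min; longest is 45.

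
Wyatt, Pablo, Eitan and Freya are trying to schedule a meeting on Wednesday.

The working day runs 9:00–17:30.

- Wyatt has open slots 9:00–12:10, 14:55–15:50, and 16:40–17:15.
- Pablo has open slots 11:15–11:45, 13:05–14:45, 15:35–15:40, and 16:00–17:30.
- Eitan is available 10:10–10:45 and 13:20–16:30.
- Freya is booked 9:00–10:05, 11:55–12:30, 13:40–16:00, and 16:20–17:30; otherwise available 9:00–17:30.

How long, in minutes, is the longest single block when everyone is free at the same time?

Freya free within 09:00–17:30: 10:05–11:55, 12:30–13:40, 16:00–16:20.
Wyatt ∩ Pablo: 11:15–11:45, 15:35–15:40, 16:40–17:15.
Wyatt ∩ Pablo ∩ Eitan: 15:35–15:40.
Wyatt ∩ Pablo ∩ Eitan ∩ Freya: (none).
No common window.

0 minutes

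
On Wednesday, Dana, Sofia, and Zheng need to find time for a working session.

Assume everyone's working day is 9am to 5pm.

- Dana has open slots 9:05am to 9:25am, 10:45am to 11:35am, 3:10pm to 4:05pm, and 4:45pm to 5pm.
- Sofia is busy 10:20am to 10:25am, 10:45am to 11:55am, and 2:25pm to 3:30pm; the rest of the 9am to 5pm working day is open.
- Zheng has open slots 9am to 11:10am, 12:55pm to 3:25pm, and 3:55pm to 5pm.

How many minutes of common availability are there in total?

45 minutes

Sofia free within 09:00–17:00: 09:00–10:20, 10:25–10:45, 11:55–14:25, 15:30–17:00.
Dana ∩ Sofia: 09:05–09:25, 15:30–16:05, 16:45–17:00.
Dana ∩ Sofia ∩ Zheng: 09:05–09:25, 15:55–16:05, 16:45–17:00.
Total common minutes: 20 + 10 + 15 = 45.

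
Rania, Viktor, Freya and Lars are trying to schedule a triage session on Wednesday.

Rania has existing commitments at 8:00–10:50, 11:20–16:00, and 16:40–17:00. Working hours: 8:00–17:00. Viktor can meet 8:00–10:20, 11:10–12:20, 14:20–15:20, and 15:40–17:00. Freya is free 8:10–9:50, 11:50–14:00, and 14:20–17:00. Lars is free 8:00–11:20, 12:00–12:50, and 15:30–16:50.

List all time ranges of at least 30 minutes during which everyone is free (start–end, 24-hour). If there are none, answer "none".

16:00–16:40

Rania free within 08:00–17:00: 10:50–11:20, 16:00–16:40.
Rania ∩ Viktor: 11:10–11:20, 16:00–16:40.
Rania ∩ Viktor ∩ Freya: 16:00–16:40.
Rania ∩ Viktor ∩ Freya ∩ Lars: 16:00–16:40.
Windows ≥ 30 min: 16:00–16:40.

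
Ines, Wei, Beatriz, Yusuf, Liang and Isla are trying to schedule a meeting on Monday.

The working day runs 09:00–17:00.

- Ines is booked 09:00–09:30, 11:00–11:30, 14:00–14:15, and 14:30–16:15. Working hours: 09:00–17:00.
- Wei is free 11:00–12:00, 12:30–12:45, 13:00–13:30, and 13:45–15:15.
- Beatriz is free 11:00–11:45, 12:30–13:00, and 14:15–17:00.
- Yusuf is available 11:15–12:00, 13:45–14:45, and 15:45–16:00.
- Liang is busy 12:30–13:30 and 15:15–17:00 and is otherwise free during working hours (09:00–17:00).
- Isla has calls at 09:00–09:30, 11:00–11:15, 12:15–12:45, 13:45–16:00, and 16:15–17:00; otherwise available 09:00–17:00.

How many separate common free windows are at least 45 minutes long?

Ines free within 09:00–17:00: 09:30–11:00, 11:30–14:00, 14:15–14:30, 16:15–17:00.
Liang free within 09:00–17:00: 09:00–12:30, 13:30–15:15.
Isla free within 09:00–17:00: 09:30–11:00, 11:15–12:15, 12:45–13:45, 16:00–16:15.
Ines ∩ Wei: 11:30–12:00, 12:30–12:45, 13:00–13:30, 13:45–14:00, 14:15–14:30.
Ines ∩ Wei ∩ Beatriz: 11:30–11:45, 12:30–12:45, 14:15–14:30.
Ines ∩ Wei ∩ Beatriz ∩ Yusuf: 11:30–11:45, 14:15–14:30.
Ines ∩ Wei ∩ Beatriz ∩ Yusuf ∩ Liang: 11:30–11:45, 14:15–14:30.
Ines ∩ Wei ∩ Beatriz ∩ Yusuf ∩ Liang ∩ Isla: 11:30–11:45.
Windows ≥ 45 min: (none).
That's 0 windows.

0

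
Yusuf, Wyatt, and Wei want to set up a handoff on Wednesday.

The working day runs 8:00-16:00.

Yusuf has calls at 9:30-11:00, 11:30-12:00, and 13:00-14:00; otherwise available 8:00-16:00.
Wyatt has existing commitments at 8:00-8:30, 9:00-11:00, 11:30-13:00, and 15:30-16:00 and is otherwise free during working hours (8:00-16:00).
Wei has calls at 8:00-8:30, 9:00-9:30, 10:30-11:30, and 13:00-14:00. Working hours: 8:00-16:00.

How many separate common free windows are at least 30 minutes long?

Yusuf free within 08:00–16:00: 08:00–09:30, 11:00–11:30, 12:00–13:00, 14:00–16:00.
Wyatt free within 08:00–16:00: 08:30–09:00, 11:00–11:30, 13:00–15:30.
Wei free within 08:00–16:00: 08:30–09:00, 09:30–10:30, 11:30–13:00, 14:00–16:00.
Yusuf ∩ Wyatt: 08:30–09:00, 11:00–11:30, 14:00–15:30.
Yusuf ∩ Wyatt ∩ Wei: 08:30–09:00, 14:00–15:30.
Windows ≥ 30 min: 08:30–09:00, 14:00–15:30.
That's 2 windows.

2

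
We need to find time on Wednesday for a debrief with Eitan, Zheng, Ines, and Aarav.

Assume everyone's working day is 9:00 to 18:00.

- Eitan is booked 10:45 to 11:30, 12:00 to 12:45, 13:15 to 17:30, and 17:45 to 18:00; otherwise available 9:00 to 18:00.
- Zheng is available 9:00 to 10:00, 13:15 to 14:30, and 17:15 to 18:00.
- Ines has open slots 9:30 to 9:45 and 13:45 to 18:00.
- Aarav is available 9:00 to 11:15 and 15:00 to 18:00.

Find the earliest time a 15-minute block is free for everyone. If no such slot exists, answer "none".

09:30

Eitan free within 09:00–18:00: 09:00–10:45, 11:30–12:00, 12:45–13:15, 17:30–17:45.
Eitan ∩ Zheng: 09:00–10:00, 17:30–17:45.
Eitan ∩ Zheng ∩ Ines: 09:30–09:45, 17:30–17:45.
Eitan ∩ Zheng ∩ Ines ∩ Aarav: 09:30–09:45, 17:30–17:45.
Windows ≥ 15 min: 09:30–09:45, 17:30–17:45.
Earliest such window starts at 09:30.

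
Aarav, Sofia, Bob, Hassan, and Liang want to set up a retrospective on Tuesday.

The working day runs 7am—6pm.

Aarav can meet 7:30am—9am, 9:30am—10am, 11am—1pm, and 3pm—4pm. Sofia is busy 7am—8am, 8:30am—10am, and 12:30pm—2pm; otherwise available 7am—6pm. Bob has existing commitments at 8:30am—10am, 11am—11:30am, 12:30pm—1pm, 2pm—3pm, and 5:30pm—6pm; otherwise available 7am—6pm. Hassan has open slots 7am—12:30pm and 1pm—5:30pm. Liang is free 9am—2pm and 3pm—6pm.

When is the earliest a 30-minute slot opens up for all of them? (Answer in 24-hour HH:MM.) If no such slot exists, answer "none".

11:30

Sofia free within 07:00–18:00: 08:00–08:30, 10:00–12:30, 14:00–18:00.
Bob free within 07:00–18:00: 07:00–08:30, 10:00–11:00, 11:30–12:30, 13:00–14:00, 15:00–17:30.
Aarav ∩ Sofia: 08:00–08:30, 11:00–12:30, 15:00–16:00.
Aarav ∩ Sofia ∩ Bob: 08:00–08:30, 11:30–12:30, 15:00–16:00.
Aarav ∩ Sofia ∩ Bob ∩ Hassan: 08:00–08:30, 11:30–12:30, 15:00–16:00.
Aarav ∩ Sofia ∩ Bob ∩ Hassan ∩ Liang: 11:30–12:30, 15:00–16:00.
Windows ≥ 30 min: 11:30–12:30, 15:00–16:00.
Earliest such window starts at 11:30.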